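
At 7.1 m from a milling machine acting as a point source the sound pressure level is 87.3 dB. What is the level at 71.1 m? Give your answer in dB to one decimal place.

67.3 dB

For a point source, L₂ = L₁ − 20·log₁₀(r₂/r₁).
L₂ = 87.3 − 20·log₁₀(71.1/7.1) = 87.3 − 20.012 = 67.29 dB.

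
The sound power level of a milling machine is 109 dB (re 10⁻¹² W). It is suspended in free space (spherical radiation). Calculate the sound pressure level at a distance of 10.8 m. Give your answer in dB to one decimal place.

77.3 dB

Free-field spherical radiation: L_p = L_w − 10·log₁₀(4π·r²), r = 10.8 m.
4π·r² = 1466 m², 10·log₁₀ of that is 31.661 dB.
L_p = 109 − 31.661 = 77.34 dB.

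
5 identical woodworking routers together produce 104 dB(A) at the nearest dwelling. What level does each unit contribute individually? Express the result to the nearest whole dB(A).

97 dB(A)

5 equal contributions raise the level by 10·log₁₀ 5 = 6.990 dB, so each unit alone gives 104 − 6.990.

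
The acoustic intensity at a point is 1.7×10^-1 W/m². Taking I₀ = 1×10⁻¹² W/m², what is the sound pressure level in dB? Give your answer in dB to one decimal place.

112.3 dB

Dividing by I₀ shifts the exponent by 12: I/I₀ = 1.7×10^11.
L = 10·(0.2304 + 11) = 112.30 dB.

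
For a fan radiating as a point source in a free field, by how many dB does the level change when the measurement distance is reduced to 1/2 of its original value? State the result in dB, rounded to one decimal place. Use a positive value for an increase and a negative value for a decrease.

+6.0 dB

A point source loses 6 dB per doubling of distance; generally ΔL = −20·log₁₀(r₂/r₁).
ΔL = −20·log₁₀(0.5) = +6.02 dB.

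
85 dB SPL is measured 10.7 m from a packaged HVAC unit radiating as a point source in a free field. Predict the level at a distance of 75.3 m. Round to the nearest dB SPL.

68 dB SPL

Spherical spreading from a point source gives a 20·log₁₀(r₂/r₁) drop.
L₂ = 85 − 20·log₁₀(75.3/10.7) = 85 − 16.948 = 68.05 dB SPL.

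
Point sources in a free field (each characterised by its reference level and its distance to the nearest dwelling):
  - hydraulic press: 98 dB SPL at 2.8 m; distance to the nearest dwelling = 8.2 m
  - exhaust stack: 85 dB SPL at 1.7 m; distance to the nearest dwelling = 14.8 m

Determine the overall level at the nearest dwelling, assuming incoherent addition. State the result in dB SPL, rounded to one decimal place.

88.7 dB SPL

First find each source's level at the receiver (point-source: −20·log₁₀(r/r_ref)), then combine on an intensity basis.
hydraulic press: 98 − 20·log₁₀(8.2/2.8) = 98 − 9.33 = 88.67 dB SPL.
exhaust stack: 85 − 20·log₁₀(14.8/1.7) = 85 − 18.80 = 66.20 dB SPL.
Σ 10^(L/10) = 7.399e+08 → L_total = 10·log₁₀(7.399e+08) = 88.69 dB SPL.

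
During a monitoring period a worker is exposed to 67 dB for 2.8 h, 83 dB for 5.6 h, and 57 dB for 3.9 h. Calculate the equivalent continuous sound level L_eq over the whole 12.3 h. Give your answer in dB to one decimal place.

79.6 dB

L_eq = 10·log₁₀[(1/T)·Σ tᵢ·10^(Lᵢ/10)] with T = 12.3 h.
Σ tᵢ·10^(Lᵢ/10) = 2.8·10^(67/10) + 5.6·10^(83/10) + 3.9·10^(57/10) = 1.133e+09.
L_eq = 10·log₁₀(1.133e+09/12.3) = 79.64 dB.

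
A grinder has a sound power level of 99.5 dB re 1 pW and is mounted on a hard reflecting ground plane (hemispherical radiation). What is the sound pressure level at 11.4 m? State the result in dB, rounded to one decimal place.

Free-field hemispherical radiation: L_p = L_w − 10·log₁₀(2π·r²), r = 11.4 m.
2π·r² = 816.6 m², 10·log₁₀ of that is 29.120 dB.
L_p = 99.5 − 29.120 = 70.38 dB.

70.4 dB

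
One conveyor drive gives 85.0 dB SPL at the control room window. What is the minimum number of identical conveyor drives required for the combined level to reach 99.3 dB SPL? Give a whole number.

27

The shortfall is 99.3 − 85.0 = 14.3 dB, and N units add 10·log₁₀ N, so need 10·log₁₀ N ≥ 14.3.
N ≥ 10^(14.3/10) = 26.915, so N = 27.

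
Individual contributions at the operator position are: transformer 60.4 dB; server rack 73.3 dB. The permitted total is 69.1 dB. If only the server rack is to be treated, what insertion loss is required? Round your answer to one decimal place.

4.8 dB

The untreated sources together contribute 10^(60.4/10) = 1.096e+06, i.e. 60.40 dB.
The limit corresponds to 10^(69.1/10) = 8.128e+06; subtracting the fixed part leaves 7.032e+06 for the server rack, i.e. 68.47 dB.
So the server rack must be reduced from 73.3 to 68.47 dB: IL = 4.83 dB.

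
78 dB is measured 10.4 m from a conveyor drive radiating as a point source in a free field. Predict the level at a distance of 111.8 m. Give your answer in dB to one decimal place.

For a point source, L₂ = L₁ − 20·log₁₀(r₂/r₁).
L₂ = 78 − 20·log₁₀(111.8/10.4) = 78 − 20.628 = 57.37 dB.

57.4 dB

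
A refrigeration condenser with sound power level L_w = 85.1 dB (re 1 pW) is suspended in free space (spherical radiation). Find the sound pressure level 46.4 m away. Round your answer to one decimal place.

40.8 dB

The power spreads over a sphere of area 4π·r², so L_p = L_w − 10·log₁₀(4π·r²).
4π·r² = 2.705e+04 m², 10·log₁₀ of that is 44.322 dB.
L_p = 85.1 − 44.322 = 40.78 dB.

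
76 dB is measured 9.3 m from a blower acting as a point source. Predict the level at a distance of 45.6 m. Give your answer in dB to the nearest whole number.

Spherical spreading from a point source gives a 20·log₁₀(r₂/r₁) drop.
L₂ = 76 − 20·log₁₀(45.6/9.3) = 76 − 13.810 = 62.19 dB.

62 dB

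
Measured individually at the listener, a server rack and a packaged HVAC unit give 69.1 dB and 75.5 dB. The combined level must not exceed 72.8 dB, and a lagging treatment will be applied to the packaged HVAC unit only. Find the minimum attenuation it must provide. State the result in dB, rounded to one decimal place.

Fixed contribution from the other source: Σ 10^(L/10) = 10^(69.1/10) = 8.128e+06 (69.10 dB).
To meet 72.8 dB overall, the treated packaged HVAC unit may contribute at most 10^(72.8/10) − 8.128e+06 = 1.093e+07, i.e. 70.38 dB.
So the packaged HVAC unit must be reduced from 75.5 to 70.38 dB: IL = 5.12 dB.

5.1 dB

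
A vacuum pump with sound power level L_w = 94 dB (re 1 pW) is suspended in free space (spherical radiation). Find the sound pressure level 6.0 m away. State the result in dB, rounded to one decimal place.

Free-field spherical radiation: L_p = L_w − 10·log₁₀(4π·r²), r = 6.0 m.
4π·r² = 452.4 m², 10·log₁₀ of that is 26.555 dB.
L_p = 94 − 26.555 = 67.44 dB.

67.4 dB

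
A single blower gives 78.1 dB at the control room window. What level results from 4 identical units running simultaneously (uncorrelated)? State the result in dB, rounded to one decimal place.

84.1 dB

With 4 equal, uncorrelated contributions the intensity is 4× that of one unit, giving a rise of 10·log₁₀ 4.
L_total = 78.1 + 10·log₁₀(4) = 78.1 + 6.021 = 84.12 dB.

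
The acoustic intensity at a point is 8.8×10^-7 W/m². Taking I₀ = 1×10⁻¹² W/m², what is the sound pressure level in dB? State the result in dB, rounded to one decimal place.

I/I₀ = 8.8×10^-7/10⁻¹² = 8.8×10^5, and L = 10·log₁₀(I/I₀).
L = 10·(0.9445 + 5) = 59.44 dB.

59.4 dB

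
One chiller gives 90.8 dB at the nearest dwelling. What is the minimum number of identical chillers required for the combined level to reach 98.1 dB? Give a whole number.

Need L₁ + 10·log₁₀ N ≥ 98.1, i.e. log₁₀ N ≥ 0.73.
N ≥ 10^(7.3/10) = 5.370, so N = 6.

6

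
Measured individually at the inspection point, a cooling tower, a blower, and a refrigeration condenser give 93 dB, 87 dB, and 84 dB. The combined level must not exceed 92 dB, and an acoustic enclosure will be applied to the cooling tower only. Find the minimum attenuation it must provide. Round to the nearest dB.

The untreated sources together contribute 10^(87/10) + 10^(84/10) = 7.524e+08, i.e. 88.76 dB.
To meet 92 dB overall, the treated cooling tower may contribute at most 10^(92/10) − 7.524e+08 = 8.325e+08, i.e. 89.20 dB.
So the cooling tower must be reduced from 93 to 89.20 dB: IL = 3.80 dB.

4 dB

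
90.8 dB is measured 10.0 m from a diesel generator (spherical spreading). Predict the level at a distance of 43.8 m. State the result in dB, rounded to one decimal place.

78.0 dB

For a point source, L₂ = L₁ − 20·log₁₀(r₂/r₁).
L₂ = 90.8 − 20·log₁₀(43.8/10.0) = 90.8 − 12.829 = 77.97 dB.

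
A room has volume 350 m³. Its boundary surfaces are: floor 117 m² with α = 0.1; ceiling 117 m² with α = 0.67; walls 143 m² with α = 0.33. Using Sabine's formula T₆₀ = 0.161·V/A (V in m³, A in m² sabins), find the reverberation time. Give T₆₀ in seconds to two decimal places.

Total absorption A = 117·0.1 + 117·0.67 + 143·0.33 = 137.28 m² sabins.
T₆₀ = 0.161 × 350 / 137.28 = 0.410 s.

0.41 s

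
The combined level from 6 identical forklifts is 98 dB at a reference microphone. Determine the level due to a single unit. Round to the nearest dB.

For N identical incoherent sources L_total = L₁ + 10·log₁₀ N, so L₁ = 98 − 10·log₁₀(6) = 98 − 7.782.

90 dB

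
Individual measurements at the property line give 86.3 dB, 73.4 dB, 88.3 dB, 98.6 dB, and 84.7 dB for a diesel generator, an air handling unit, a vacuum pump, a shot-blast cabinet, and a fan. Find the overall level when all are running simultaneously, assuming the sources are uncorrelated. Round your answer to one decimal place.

99.4 dB

For uncorrelated sources the intensities add, so convert each level to linear form, sum, and take 10·log₁₀ of the total.
Σ 10^(L/10) = 10^(86.3/10) + 10^(73.4/10) + 10^(88.3/10) + 10^(98.6/10) + 10^(84.7/10) = 8.664e+09.
L_total = 10·log₁₀(8.664e+09) = 99.38 dB.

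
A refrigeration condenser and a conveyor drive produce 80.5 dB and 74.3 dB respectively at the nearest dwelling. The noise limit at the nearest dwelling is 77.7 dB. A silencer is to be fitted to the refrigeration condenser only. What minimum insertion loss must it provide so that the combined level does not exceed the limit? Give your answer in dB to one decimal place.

5.5 dB

The untreated sources together contribute 10^(74.3/10) = 2.692e+07, i.e. 74.30 dB.
To meet 77.7 dB overall, the treated refrigeration condenser may contribute at most 10^(77.7/10) − 2.692e+07 = 3.197e+07, i.e. 75.05 dB.
Required insertion loss = 80.5 − 75.05 = 5.45 dB.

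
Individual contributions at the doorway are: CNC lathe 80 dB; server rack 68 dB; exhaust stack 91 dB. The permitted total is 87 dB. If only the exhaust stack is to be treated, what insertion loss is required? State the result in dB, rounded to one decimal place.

5.0 dB

Everything except the exhaust stack sums to 10^(80/10) + 10^(68/10) = 1.063e+08 in linear terms, 80.27 dB.
To meet 87 dB overall, the treated exhaust stack may contribute at most 10^(87/10) − 1.063e+08 = 3.949e+08, i.e. 85.96 dB.
Required insertion loss = 91 − 85.96 = 5.04 dB.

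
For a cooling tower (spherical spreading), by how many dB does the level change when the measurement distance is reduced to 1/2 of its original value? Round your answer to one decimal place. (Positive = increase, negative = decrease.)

With spherical spreading the level changes by −20·log₁₀(r₂/r₁).
ΔL = −20·log₁₀(0.5) = +6.02 dB.

+6.0 dB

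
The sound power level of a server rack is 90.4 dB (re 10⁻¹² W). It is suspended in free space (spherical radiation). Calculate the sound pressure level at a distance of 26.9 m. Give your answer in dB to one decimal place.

L_p = L_w − 10·log₁₀(4π·r²) with r = 26.9 m.
4π·r² = 9093 m², 10·log₁₀ of that is 39.587 dB.
L_p = 90.4 − 39.587 = 50.81 dB.

50.8 dB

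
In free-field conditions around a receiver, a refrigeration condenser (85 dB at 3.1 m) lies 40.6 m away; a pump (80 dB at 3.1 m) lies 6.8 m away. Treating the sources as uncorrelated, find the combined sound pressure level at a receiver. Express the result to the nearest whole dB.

74 dB

Apply inverse-square spreading to bring every level to the receiver, then sum 10^(L/10).
refrigeration condenser: 85 − 20·log₁₀(40.6/3.1) = 85 − 22.34 = 62.66 dB.
pump: 80 − 20·log₁₀(6.8/3.1) = 80 − 6.82 = 73.18 dB.
Σ 10^(L/10) = 2.263e+07 → L_total = 10·log₁₀(2.263e+07) = 73.55 dB.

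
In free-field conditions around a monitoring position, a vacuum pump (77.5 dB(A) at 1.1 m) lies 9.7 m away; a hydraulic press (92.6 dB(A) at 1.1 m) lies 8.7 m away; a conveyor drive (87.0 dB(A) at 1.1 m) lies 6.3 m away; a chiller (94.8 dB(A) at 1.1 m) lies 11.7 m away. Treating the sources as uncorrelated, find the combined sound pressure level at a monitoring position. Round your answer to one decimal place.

Propagate each source to the receiver with L = L_ref − 20·log₁₀(r/r_ref), then add intensities.
vacuum pump: 77.5 − 20·log₁₀(9.7/1.1) = 77.5 − 18.91 = 58.59 dB(A).
hydraulic press: 92.6 − 20·log₁₀(8.7/1.1) = 92.6 − 17.96 = 74.64 dB(A).
conveyor drive: 87.0 − 20·log₁₀(6.3/1.1) = 87.0 − 15.16 = 71.84 dB(A).
chiller: 94.8 − 20·log₁₀(11.7/1.1) = 94.8 − 20.54 = 74.26 dB(A).
Σ 10^(L/10) = 7.179e+07 → L_total = 10·log₁₀(7.179e+07) = 78.56 dB(A).

78.6 dB(A)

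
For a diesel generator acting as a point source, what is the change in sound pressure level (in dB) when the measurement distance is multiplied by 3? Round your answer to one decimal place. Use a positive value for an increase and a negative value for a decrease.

Point-source spreading: ΔL = −20·log₁₀(r₂/r₁).
ΔL = −20·log₁₀(3) = -9.54 dB.

-9.5 dB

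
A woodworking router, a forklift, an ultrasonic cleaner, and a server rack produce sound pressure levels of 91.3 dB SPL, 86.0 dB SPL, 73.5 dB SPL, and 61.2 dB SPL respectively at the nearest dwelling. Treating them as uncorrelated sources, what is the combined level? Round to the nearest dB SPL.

92 dB SPL

Incoherent sources combine by intensity addition: L_total = 10·log₁₀(Σ 10^(L_i/10)).
Σ 10^(L/10) = 10^(91.3/10) + 10^(86.0/10) + 10^(73.5/10) + 10^(61.2/10) = 1.771e+09.
L_total = 10·log₁₀(1.771e+09) = 92.48 dB SPL.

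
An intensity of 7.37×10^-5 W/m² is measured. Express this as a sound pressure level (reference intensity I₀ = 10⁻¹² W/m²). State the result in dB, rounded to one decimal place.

78.7 dB

I/I₀ = 7.37×10^-5/10⁻¹² = 7.37×10^7, and L = 10·log₁₀(I/I₀).
L = 10·(0.8675 + 7) = 78.67 dB.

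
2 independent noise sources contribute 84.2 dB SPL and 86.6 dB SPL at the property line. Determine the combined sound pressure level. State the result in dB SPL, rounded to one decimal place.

For uncorrelated sources the intensities add, so convert each level to linear form, sum, and take 10·log₁₀ of the total.
Σ 10^(L/10) = 10^(84.2/10) + 10^(86.6/10) = 7.201e+08.
L_total = 10·log₁₀(7.201e+08) = 88.57 dB SPL.

88.6 dB SPL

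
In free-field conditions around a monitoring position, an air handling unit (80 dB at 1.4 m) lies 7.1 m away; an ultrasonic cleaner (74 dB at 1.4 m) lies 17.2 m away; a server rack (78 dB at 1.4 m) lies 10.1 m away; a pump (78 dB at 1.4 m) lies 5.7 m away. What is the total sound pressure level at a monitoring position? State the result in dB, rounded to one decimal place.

69.6 dB

Propagate each source to the receiver with L = L_ref − 20·log₁₀(r/r_ref), then add intensities.
air handling unit: 80 − 20·log₁₀(7.1/1.4) = 80 − 14.10 = 65.90 dB.
ultrasonic cleaner: 74 − 20·log₁₀(17.2/1.4) = 74 − 21.79 = 52.21 dB.
server rack: 78 − 20·log₁₀(10.1/1.4) = 78 − 17.16 = 60.84 dB.
pump: 78 − 20·log₁₀(5.7/1.4) = 78 − 12.19 = 65.81 dB.
Σ 10^(L/10) = 9.073e+06 → L_total = 10·log₁₀(9.073e+06) = 69.58 dB.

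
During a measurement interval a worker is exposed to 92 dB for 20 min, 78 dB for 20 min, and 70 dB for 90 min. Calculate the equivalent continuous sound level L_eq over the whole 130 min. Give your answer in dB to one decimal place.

84.2 dB

L_eq = 10·log₁₀[(1/T)·Σ tᵢ·10^(Lᵢ/10)] with T = 130 min.
Σ tᵢ·10^(Lᵢ/10) = 20·10^(92/10) + 20·10^(78/10) + 90·10^(70/10) = 3.386e+10.
L_eq = 10·log₁₀(3.386e+10/130) = 84.16 dB.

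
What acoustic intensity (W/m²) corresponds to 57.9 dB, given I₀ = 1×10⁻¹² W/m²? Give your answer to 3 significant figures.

I/I₀ = 10^(57.9/10) = 6.166e+05, so I = 6.166e+05 × 10⁻¹² W/m².

6.17e-07 W/m²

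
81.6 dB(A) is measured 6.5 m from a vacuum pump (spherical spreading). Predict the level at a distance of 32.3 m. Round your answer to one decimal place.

Point-source attenuation: ΔL = 20·log₁₀(r₂/r₁) = 20·log₁₀(32.3/6.5) = 13.926 dB.
L₂ = 81.6 − 20·log₁₀(32.3/6.5) = 81.6 − 13.926 = 67.67 dB(A).

67.7 dB(A)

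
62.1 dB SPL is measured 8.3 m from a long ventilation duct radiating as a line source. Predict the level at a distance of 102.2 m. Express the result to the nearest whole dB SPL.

51 dB SPL

Cylindrical spreading from a line source gives a 10·log₁₀(r₂/r₁) drop.
L₂ = 62.1 − 10·log₁₀(102.2/8.3) = 62.1 − 10.904 = 51.20 dB SPL.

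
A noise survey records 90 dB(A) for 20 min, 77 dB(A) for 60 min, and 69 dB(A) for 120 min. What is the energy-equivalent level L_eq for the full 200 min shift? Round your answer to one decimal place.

L_eq = 10·log₁₀[(1/T)·Σ tᵢ·10^(Lᵢ/10)] with T = 200 min.
Σ tᵢ·10^(Lᵢ/10) = 20·10^(90/10) + 60·10^(77/10) + 120·10^(69/10) = 2.396e+10.
L_eq = 10·log₁₀(2.396e+10/200) = 80.78 dB(A).

80.8 dB(A)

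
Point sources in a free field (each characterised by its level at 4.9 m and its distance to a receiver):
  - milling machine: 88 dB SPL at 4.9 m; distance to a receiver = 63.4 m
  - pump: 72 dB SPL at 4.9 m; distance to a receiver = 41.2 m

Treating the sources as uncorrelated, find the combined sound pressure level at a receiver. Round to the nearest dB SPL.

66 dB SPL

Propagate each source to the receiver with L = L_ref − 20·log₁₀(r/r_ref), then add intensities.
milling machine: 88 − 20·log₁₀(63.4/4.9) = 88 − 22.24 = 65.76 dB SPL.
pump: 72 − 20·log₁₀(41.2/4.9) = 72 − 18.49 = 53.51 dB SPL.
Σ 10^(L/10) = 3.993e+06 → L_total = 10·log₁₀(3.993e+06) = 66.01 dB SPL.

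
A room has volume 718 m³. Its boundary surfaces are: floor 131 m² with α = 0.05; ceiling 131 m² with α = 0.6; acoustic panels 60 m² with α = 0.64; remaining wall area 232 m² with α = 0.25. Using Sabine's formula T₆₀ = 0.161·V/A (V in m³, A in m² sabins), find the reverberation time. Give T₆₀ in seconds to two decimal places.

A = Σ Sᵢαᵢ = 131·0.05 + 131·0.6 + 60·0.64 + 232·0.25 = 181.55 m².
T₆₀ = 0.161·V/A = 0.161·718/181.55 = 0.637 s.

0.64 s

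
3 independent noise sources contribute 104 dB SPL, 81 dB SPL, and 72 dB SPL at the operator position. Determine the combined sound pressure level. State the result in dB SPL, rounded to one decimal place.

Incoherent sources combine by intensity addition: L_total = 10·log₁₀(Σ 10^(L_i/10)).
Σ 10^(L/10) = 10^(104/10) + 10^(81/10) + 10^(72/10) = 2.526e+10.
L_total = 10·log₁₀(2.526e+10) = 104.02 dB SPL.

104.0 dB SPL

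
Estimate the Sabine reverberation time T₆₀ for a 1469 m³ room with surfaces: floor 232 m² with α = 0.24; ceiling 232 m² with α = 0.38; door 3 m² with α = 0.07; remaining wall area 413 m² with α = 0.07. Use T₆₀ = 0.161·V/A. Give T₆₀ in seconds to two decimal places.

A = Σ Sᵢαᵢ = 232·0.24 + 232·0.38 + 3·0.07 + 413·0.07 = 172.96 m².
T₆₀ = 0.161 × 1469 / 172.96 = 1.367 s.

1.37 s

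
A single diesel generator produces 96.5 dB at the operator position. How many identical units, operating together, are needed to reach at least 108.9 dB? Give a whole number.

N identical sources give L₁ + 10·log₁₀ N, so require 10·log₁₀ N ≥ 108.9 − 96.5 = 12.4 dB.
N ≥ 10^(12.4/10) = 17.378, so N = 18.

18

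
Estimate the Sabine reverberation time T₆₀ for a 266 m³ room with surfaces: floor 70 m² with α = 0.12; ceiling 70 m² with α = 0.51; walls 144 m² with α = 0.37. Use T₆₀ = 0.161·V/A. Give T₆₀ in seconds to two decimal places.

0.44 s

A = Σ Sᵢαᵢ = 70·0.12 + 70·0.51 + 144·0.37 = 97.38 m².
T₆₀ = 0.161 × 266 / 97.38 = 0.440 s.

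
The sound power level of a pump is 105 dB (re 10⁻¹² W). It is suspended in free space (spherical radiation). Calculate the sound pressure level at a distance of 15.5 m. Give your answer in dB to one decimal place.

70.2 dB

L_p = L_w − 10·log₁₀(4π·r²) with r = 15.5 m.
4π·r² = 3019 m², 10·log₁₀ of that is 34.799 dB.
L_p = 105 − 34.799 = 70.20 dB.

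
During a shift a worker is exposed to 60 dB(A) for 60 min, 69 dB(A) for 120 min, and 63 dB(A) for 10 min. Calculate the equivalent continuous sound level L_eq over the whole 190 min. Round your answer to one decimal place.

L_eq = 10·log₁₀[(1/T)·Σ tᵢ·10^(Lᵢ/10)] with T = 190 min.
Σ tᵢ·10^(Lᵢ/10) = 60·10^(60/10) + 120·10^(69/10) + 10·10^(63/10) = 1.033e+09.
L_eq = 10·log₁₀(1.033e+09/190) = 67.35 dB(A).

67.4 dB(A)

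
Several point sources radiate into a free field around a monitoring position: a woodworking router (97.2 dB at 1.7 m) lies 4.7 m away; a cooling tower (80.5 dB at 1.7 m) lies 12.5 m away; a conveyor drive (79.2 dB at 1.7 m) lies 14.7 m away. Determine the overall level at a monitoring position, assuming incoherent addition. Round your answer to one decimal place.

88.4 dB

Apply inverse-square spreading to bring every level to the receiver, then sum 10^(L/10).
woodworking router: 97.2 − 20·log₁₀(4.7/1.7) = 97.2 − 8.83 = 88.37 dB.
cooling tower: 80.5 − 20·log₁₀(12.5/1.7) = 80.5 − 17.33 = 63.17 dB.
conveyor drive: 79.2 − 20·log₁₀(14.7/1.7) = 79.2 − 18.74 = 60.46 dB.
Σ 10^(L/10) = 6.898e+08 → L_total = 10·log₁₀(6.898e+08) = 88.39 dB.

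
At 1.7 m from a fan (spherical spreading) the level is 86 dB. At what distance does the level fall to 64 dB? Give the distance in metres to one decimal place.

21.4 m

For a point source L₁ − L₂ = 20·log₁₀(r₂/r₁), so r₂ = r₁·10^((L₁−L₂)/20).
r₂ = 1.7·10^((86−64)/20) = 1.7·10^(22.0/20) = 21.40 m.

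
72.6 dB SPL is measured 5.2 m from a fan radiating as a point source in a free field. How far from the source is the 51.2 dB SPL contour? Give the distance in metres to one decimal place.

61.1 m

For a point source L₁ − L₂ = 20·log₁₀(r₂/r₁), so r₂ = r₁·10^((L₁−L₂)/20).
r₂ = 5.2·10^((72.6−51.2)/20) = 5.2·10^(21.4/20) = 61.09 m.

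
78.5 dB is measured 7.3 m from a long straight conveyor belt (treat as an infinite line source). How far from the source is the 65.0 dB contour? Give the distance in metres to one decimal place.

163.4 m

The 13.5 dB drop corresponds to a distance ratio of 10^(13.5/10) for a line source.
r₂ = 7.3·10^((78.5−65.0)/10) = 7.3·10^(13.5/10) = 163.43 m.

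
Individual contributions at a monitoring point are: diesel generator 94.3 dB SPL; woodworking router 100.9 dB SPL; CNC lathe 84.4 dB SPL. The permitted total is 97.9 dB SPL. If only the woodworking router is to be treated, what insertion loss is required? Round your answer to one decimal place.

Fixed contribution from the other sources: Σ 10^(L/10) = 10^(94.3/10) + 10^(84.4/10) = 2.967e+09 (94.72 dB SPL).
To meet 97.9 dB SPL overall, the treated woodworking router may contribute at most 10^(97.9/10) − 2.967e+09 = 3.199e+09, i.e. 95.05 dB SPL.
Required insertion loss = 100.9 − 95.05 = 5.85 dB.

5.8 dB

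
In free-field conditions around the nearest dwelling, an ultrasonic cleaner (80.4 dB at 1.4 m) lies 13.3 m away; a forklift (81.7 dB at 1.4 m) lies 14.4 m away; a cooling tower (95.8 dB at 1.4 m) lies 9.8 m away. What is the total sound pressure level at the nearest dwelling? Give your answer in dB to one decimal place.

79.0 dB

First find each source's level at the receiver (point-source: −20·log₁₀(r/r_ref)), then combine on an intensity basis.
ultrasonic cleaner: 80.4 − 20·log₁₀(13.3/1.4) = 80.4 − 19.55 = 60.85 dB.
forklift: 81.7 − 20·log₁₀(14.4/1.4) = 81.7 − 20.24 = 61.46 dB.
cooling tower: 95.8 − 20·log₁₀(9.8/1.4) = 95.8 − 16.90 = 78.90 dB.
Σ 10^(L/10) = 8.020e+07 → L_total = 10·log₁₀(8.020e+07) = 79.04 dB.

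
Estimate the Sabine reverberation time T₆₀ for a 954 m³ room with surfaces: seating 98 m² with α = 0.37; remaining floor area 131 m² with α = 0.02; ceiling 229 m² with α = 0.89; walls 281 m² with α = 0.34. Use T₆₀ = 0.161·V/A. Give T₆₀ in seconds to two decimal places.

0.45 s

Summing Sᵢαᵢ: 98·0.37 + 131·0.02 + 229·0.89 + 281·0.34 = 338.23 m².
T₆₀ = 0.161·V/A = 0.161·954/338.23 = 0.454 s.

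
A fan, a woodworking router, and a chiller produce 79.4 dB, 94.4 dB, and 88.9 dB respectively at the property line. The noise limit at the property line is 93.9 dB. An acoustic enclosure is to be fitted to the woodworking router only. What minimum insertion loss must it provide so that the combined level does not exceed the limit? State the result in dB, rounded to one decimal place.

2.4 dB

Fixed contribution from the other sources: Σ 10^(L/10) = 10^(79.4/10) + 10^(88.9/10) = 8.633e+08 (89.36 dB).
To meet 93.9 dB overall, the treated woodworking router may contribute at most 10^(93.9/10) − 8.633e+08 = 1.591e+09, i.e. 92.02 dB.
So the woodworking router must be reduced from 94.4 to 92.02 dB: IL = 2.38 dB.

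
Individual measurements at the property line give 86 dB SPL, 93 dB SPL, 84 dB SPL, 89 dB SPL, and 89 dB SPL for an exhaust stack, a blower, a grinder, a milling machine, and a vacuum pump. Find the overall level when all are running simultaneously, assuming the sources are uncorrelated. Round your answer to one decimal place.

Incoherent sources combine by intensity addition: L_total = 10·log₁₀(Σ 10^(L_i/10)).
Σ 10^(L/10) = 10^(86/10) + 10^(93/10) + 10^(84/10) + 10^(89/10) + 10^(89/10) = 4.233e+09.
L_total = 10·log₁₀(4.233e+09) = 96.27 dB SPL.

96.3 dB SPL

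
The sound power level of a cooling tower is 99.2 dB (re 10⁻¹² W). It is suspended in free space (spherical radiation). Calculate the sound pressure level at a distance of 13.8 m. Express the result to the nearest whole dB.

65 dB

Free-field spherical radiation: L_p = L_w − 10·log₁₀(4π·r²), r = 13.8 m.
4π·r² = 2393 m², 10·log₁₀ of that is 33.790 dB.
L_p = 99.2 − 33.790 = 65.41 dB.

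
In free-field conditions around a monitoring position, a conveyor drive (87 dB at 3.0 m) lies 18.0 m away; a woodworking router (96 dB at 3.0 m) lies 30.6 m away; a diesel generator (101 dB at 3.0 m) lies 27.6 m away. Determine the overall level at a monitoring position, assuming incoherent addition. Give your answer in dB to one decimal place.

Propagate each source to the receiver with L = L_ref − 20·log₁₀(r/r_ref), then add intensities.
conveyor drive: 87 − 20·log₁₀(18.0/3.0) = 87 − 15.56 = 71.44 dB.
woodworking router: 96 − 20·log₁₀(30.6/3.0) = 96 − 20.17 = 75.83 dB.
diesel generator: 101 − 20·log₁₀(27.6/3.0) = 101 − 19.28 = 81.72 dB.
Σ 10^(L/10) = 2.009e+08 → L_total = 10·log₁₀(2.009e+08) = 83.03 dB.

83.0 dB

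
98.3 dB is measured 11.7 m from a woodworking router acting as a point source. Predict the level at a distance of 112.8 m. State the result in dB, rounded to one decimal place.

78.6 dB

For a point source, L₂ = L₁ − 20·log₁₀(r₂/r₁).
L₂ = 98.3 − 20·log₁₀(112.8/11.7) = 98.3 − 19.682 = 78.62 dB.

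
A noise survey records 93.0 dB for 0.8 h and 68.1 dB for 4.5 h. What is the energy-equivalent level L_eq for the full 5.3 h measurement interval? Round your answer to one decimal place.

84.9 dB

L_eq = 10·log₁₀[(1/T)·Σ tᵢ·10^(Lᵢ/10)] with T = 5.3 h.
Σ tᵢ·10^(Lᵢ/10) = 0.8·10^(93.0/10) + 4.5·10^(68.1/10) = 1.625e+09.
L_eq = 10·log₁₀(1.625e+09/5.3) = 84.87 dB.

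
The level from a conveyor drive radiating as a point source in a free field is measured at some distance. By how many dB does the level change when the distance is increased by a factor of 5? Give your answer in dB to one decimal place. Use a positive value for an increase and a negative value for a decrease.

A point source loses 6 dB per doubling of distance; generally ΔL = −20·log₁₀(r₂/r₁).
ΔL = −20·log₁₀(5) = -13.98 dB.

-14.0 dB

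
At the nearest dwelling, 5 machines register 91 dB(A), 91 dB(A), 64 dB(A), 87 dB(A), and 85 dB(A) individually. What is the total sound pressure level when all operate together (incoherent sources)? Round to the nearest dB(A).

For uncorrelated sources the intensities add, so convert each level to linear form, sum, and take 10·log₁₀ of the total.
Σ 10^(L/10) = 10^(91/10) + 10^(91/10) + 10^(64/10) + 10^(87/10) + 10^(85/10) = 3.338e+09.
L_total = 10·log₁₀(3.338e+09) = 95.23 dB(A).

95 dB(A)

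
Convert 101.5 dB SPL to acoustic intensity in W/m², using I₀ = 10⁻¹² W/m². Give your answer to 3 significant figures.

0.0141 W/m²

L = 10·log₁₀(I/I₀) ⇒ I = I₀·10^(L/10) = 10⁻¹² × 10^10.15.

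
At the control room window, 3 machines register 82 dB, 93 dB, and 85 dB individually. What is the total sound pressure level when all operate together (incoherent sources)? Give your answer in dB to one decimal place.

Incoherent sources combine by intensity addition: L_total = 10·log₁₀(Σ 10^(L_i/10)).
Σ 10^(L/10) = 10^(82/10) + 10^(93/10) + 10^(85/10) = 2.470e+09.
L_total = 10·log₁₀(2.470e+09) = 93.93 dB.

93.9 dB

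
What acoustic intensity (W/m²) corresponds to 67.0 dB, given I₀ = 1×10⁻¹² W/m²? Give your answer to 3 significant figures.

I = I₀·10^(L/10) = 10⁻¹² × 10^(67.0/10) = 10^(-5.300).

5.01e-06 W/m²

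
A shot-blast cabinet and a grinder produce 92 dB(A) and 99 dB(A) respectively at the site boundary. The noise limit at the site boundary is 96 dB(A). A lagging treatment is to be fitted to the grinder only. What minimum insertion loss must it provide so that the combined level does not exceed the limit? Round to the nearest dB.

5 dB

Fixed contribution from the other source: Σ 10^(L/10) = 10^(92/10) = 1.585e+09 (92.00 dB(A)).
The limit corresponds to 10^(96/10) = 3.981e+09; subtracting the fixed part leaves 2.396e+09 for the grinder, i.e. 93.80 dB(A).
So the grinder must be reduced from 99 to 93.80 dB(A): IL = 5.20 dB.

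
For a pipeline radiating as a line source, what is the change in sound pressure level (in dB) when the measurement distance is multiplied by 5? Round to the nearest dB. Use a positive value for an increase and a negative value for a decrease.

-7 dB

A line source loses 3 dB per doubling of distance; generally ΔL = −10·log₁₀(r₂/r₁).
ΔL = −10·log₁₀(5) = -6.99 dB.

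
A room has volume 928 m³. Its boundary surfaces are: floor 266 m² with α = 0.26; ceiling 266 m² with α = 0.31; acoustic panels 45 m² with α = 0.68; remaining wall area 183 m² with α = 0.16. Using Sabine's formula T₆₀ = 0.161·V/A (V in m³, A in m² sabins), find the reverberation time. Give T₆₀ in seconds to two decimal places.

0.71 s

Total absorption A = 266·0.26 + 266·0.31 + 45·0.68 + 183·0.16 = 211.50 m² sabins.
T₆₀ = 0.161 × 928 / 211.50 = 0.706 s.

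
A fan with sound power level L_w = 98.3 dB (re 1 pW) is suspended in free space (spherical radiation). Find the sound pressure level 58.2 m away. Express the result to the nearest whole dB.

52 dB

L_p = L_w − 10·log₁₀(4π·r²) with r = 58.2 m.
4π·r² = 4.257e+04 m², 10·log₁₀ of that is 46.291 dB.
L_p = 98.3 − 46.291 = 52.01 dB.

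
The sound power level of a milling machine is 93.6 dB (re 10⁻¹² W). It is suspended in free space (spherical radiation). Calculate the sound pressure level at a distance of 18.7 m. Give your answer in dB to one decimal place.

L_p = L_w − 10·log₁₀(4π·r²) with r = 18.7 m.
4π·r² = 4394 m², 10·log₁₀ of that is 36.429 dB.
L_p = 93.6 − 36.429 = 57.17 dB.

57.2 dB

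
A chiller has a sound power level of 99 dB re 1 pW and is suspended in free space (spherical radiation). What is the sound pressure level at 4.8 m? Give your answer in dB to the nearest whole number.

Free-field spherical radiation: L_p = L_w − 10·log₁₀(4π·r²), r = 4.8 m.
4π·r² = 289.5 m², 10·log₁₀ of that is 24.617 dB.
L_p = 99 − 24.617 = 74.38 dB.

74 dB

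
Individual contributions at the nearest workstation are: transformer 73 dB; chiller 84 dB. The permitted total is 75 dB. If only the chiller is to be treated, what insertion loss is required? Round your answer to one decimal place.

Fixed contribution from the other source: Σ 10^(L/10) = 10^(73/10) = 1.995e+07 (73.00 dB).
To meet 75 dB overall, the treated chiller may contribute at most 10^(75/10) − 1.995e+07 = 1.167e+07, i.e. 70.67 dB.
So the chiller must be reduced from 84 to 70.67 dB: IL = 13.33 dB.

13.3 dB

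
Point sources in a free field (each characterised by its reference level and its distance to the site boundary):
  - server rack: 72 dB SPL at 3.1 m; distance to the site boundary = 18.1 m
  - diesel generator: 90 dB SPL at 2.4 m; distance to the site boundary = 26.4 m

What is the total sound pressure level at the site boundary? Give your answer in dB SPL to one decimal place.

69.4 dB SPL

Propagate each source to the receiver with L = L_ref − 20·log₁₀(r/r_ref), then add intensities.
server rack: 72 − 20·log₁₀(18.1/3.1) = 72 − 15.33 = 56.67 dB SPL.
diesel generator: 90 − 20·log₁₀(26.4/2.4) = 90 − 20.83 = 69.17 dB SPL.
Σ 10^(L/10) = 8.729e+06 → L_total = 10·log₁₀(8.729e+06) = 69.41 dB SPL.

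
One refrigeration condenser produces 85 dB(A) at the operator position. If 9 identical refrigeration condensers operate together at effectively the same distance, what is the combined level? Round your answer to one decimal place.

With 9 equal, uncorrelated contributions the intensity is 9× that of one unit, giving a rise of 10·log₁₀ 9.
L_total = 85 + 10·log₁₀(9) = 85 + 9.542 = 94.54 dB(A).

94.5 dB(A)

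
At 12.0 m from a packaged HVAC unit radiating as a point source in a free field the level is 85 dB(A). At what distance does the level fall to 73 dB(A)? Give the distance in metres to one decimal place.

47.8 m

For a point source L₁ − L₂ = 20·log₁₀(r₂/r₁), so r₂ = r₁·10^((L₁−L₂)/20).
r₂ = 12.0·10^((85−73)/20) = 12.0·10^(12.0/20) = 47.77 m.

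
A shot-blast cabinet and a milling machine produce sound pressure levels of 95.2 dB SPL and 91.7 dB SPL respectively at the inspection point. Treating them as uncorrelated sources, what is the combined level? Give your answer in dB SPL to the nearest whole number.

Incoherent sources combine by intensity addition: L_total = 10·log₁₀(Σ 10^(L_i/10)).
Σ 10^(L/10) = 10^(95.2/10) + 10^(91.7/10) = 4.790e+09.
L_total = 10·log₁₀(4.790e+09) = 96.80 dB SPL.

97 dB SPL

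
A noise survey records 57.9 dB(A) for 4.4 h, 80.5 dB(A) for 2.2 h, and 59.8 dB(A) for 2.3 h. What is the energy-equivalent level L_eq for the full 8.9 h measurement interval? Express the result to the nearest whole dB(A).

75 dB(A)

The energy average is taken in the linear domain: L_eq = 10·log₁₀[(Σ tᵢ·10^(Lᵢ/10))/T], T = 8.9 h.
Σ tᵢ·10^(Lᵢ/10) = 4.4·10^(57.9/10) + 2.2·10^(80.5/10) + 2.3·10^(59.8/10) = 2.518e+08.
L_eq = 10·log₁₀(2.518e+08/8.9) = 74.52 dB(A).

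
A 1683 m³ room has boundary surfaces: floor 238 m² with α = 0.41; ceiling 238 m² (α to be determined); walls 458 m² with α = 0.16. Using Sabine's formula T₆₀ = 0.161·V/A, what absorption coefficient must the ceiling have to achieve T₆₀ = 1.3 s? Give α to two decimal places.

0.16

Required total absorption A = 0.161·1683/1.3 = 208.43 m².
Absorption from the other surfaces = 238·0.41 + 458·0.16 = 170.86 m², so the ceiling must supply 37.57 m² over 238 m².
α = 37.57/238 = 0.158.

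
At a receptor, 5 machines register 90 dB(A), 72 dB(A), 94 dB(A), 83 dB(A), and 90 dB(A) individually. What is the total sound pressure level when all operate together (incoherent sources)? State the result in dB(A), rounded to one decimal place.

96.7 dB(A)

For uncorrelated sources the intensities add, so convert each level to linear form, sum, and take 10·log₁₀ of the total.
Σ 10^(L/10) = 10^(90/10) + 10^(72/10) + 10^(94/10) + 10^(83/10) + 10^(90/10) = 4.727e+09.
L_total = 10·log₁₀(4.727e+09) = 96.75 dB(A).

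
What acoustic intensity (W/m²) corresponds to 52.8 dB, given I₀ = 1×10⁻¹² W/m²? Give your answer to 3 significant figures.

1.91e-07 W/m²

I/I₀ = 10^(52.8/10) = 1.905e+05, so I = 1.905e+05 × 10⁻¹² W/m².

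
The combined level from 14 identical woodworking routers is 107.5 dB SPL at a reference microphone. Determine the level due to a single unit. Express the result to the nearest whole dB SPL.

96 dB SPL

14 equal contributions raise the level by 10·log₁₀ 14 = 11.461 dB, so each unit alone gives 107.5 − 11.461.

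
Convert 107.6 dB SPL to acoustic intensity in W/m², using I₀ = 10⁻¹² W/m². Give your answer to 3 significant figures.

0.0575 W/m²

L = 10·log₁₀(I/I₀) ⇒ I = I₀·10^(L/10) = 10⁻¹² × 10^10.76.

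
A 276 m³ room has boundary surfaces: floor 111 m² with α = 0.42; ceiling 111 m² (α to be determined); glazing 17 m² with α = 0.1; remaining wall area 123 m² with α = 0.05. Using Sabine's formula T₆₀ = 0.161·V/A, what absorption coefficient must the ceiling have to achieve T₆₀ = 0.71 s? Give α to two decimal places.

0.07

A = 0.161·V/T₆₀ = 0.161·276/0.71 = 62.59 m² sabins.
Absorption from the other surfaces = 111·0.42 + 17·0.1 + 123·0.05 = 54.47 m², so the ceiling must supply 8.12 m² over 111 m².
α = 8.12/111 = 0.073.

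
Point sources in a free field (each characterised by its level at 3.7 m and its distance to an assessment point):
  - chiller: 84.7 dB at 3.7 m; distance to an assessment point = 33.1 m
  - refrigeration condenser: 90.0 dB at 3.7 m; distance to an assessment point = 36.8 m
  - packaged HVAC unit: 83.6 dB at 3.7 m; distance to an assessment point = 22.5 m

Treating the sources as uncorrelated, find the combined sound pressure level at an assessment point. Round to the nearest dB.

Propagate each source to the receiver with L = L_ref − 20·log₁₀(r/r_ref), then add intensities.
chiller: 84.7 − 20·log₁₀(33.1/3.7) = 84.7 − 19.03 = 65.67 dB.
refrigeration condenser: 90.0 − 20·log₁₀(36.8/3.7) = 90.0 − 19.95 = 70.05 dB.
packaged HVAC unit: 83.6 − 20·log₁₀(22.5/3.7) = 83.6 − 15.68 = 67.92 dB.
Σ 10^(L/10) = 1.999e+07 → L_total = 10·log₁₀(1.999e+07) = 73.01 dB.

73 dB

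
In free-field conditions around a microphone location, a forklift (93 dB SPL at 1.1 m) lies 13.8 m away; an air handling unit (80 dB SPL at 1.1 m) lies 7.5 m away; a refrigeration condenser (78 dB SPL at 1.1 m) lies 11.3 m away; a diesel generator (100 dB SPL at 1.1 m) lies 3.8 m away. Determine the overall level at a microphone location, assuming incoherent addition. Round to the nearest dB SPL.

First find each source's level at the receiver (point-source: −20·log₁₀(r/r_ref)), then combine on an intensity basis.
forklift: 93 − 20·log₁₀(13.8/1.1) = 93 − 21.97 = 71.03 dB SPL.
air handling unit: 80 − 20·log₁₀(7.5/1.1) = 80 − 16.67 = 63.33 dB SPL.
refrigeration condenser: 78 − 20·log₁₀(11.3/1.1) = 78 − 20.23 = 57.77 dB SPL.
diesel generator: 100 − 20·log₁₀(3.8/1.1) = 100 − 10.77 = 89.23 dB SPL.
Σ 10^(L/10) = 8.534e+08 → L_total = 10·log₁₀(8.534e+08) = 89.31 dB SPL.

89 dB SPL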